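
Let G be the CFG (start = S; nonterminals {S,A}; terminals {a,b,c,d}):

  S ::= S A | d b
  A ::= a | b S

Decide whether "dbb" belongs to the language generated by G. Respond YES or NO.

CNF form of G:
  S -> S A | T1 T0
  A -> T0 S | a
  T0 -> b
  T1 -> d

CYK fill:
  T[0,0] 'd' = {T1}  orig:{}
  T[1,1] 'b' = {T0}  orig:{}
  T[2,2] 'b' = {T0}  orig:{}
  T[0,1] 'db' = {S}
  T[1,2] 'bb' = ∅
  T[0,2] 'dbb' = ∅

S ∉ T[0,2] ⇒ NO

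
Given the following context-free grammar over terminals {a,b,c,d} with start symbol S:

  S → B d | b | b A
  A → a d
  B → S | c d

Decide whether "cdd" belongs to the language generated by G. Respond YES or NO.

CNF form of G:
  S -> B T1 | T2 A | b
  A -> T0 T1
  B -> B T1 | T2 A | T3 T1 | b
  T0 -> a
  T1 -> d
  T2 -> b
  T3 -> c

CYK fill:
  T[0,0] 'c' = {T3}  orig:{}
  T[1,1] 'd' = {T1}  orig:{}
  T[2,2] 'd' = {T1}  orig:{}
  T[0,1] 'cd' = {B}
  T[1,2] 'dd' = ∅
  T[0,2] 'cdd' = {B,S}

S ∈ T[0,2] ⇒ YES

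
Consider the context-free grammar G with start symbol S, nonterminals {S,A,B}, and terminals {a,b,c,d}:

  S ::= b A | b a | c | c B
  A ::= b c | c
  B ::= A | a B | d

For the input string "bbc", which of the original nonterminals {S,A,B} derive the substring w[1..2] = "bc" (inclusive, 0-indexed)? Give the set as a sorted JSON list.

Convert to CNF:
  S -> T0 A | T0 T2 | T1 B | c
  A -> T0 T1 | c
  B -> T0 T1 | T2 B | c | d
  T0 -> b
  T1 -> c
  T2 -> a

CYK table (by increasing span) (cells [i..j] with 1 ≤ i ≤ j ≤ 2 only):
  [1..1]={T0}  "b"  orig:{}
  [2..2]={A,B,S,T1}  "c"  orig:{A,B,S}
  [1..2]={A,B,S}  "bc"

Original NTs in T[1,2] deriving "bc": ["A", "B", "S"]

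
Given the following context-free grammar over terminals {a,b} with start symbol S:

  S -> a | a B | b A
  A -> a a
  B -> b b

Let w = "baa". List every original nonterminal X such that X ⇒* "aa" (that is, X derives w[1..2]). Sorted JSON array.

CNF form of G:
  S -> T0 B | T1 A | a
  A -> T0 T0
  B -> T1 T1
  T0 -> a
  T1 -> b

Fill CYK table bottom-up — only the sub-triangle for w[1..2]:
  T[1,1] 'a' = {S,T0}  orig:{S}
  T[2,2] 'a' = {S,T0}  orig:{S}
  T[1,2] 'aa' = {A}

Original NTs in T[1,2] deriving "aa": ["A"]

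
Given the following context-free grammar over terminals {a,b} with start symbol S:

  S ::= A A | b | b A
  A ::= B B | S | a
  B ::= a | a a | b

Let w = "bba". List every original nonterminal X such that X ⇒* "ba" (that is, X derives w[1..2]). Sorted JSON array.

Convert to CNF:
  S -> A A | T0 A | b
  A -> A A | B B | T0 A | a | b
  B -> T1 T1 | a | b
  T0 -> b
  T1 -> a

Fill CYK table bottom-up, restricted to cells inside w[1..2]:
  [1..1]={A,B,S,T0}  "b"  orig:{A,B,S}
  [2..2]={A,B,T1}  "a"  orig:{A,B}
  [1..2]={A,S}  "ba"

Original NTs in T[1,2] deriving "ba": ["A", "S"]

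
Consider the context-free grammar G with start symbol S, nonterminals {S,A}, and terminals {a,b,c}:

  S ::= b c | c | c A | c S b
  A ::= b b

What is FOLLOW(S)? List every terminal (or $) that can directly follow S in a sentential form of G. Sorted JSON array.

FIRST iteration:
[1]
  A via A→b b: +{b}
  S via S→b c: +{b}
  S via S→c: +{c}
  FIRST(S)={b,c}  FIRST(A)={b}
[2] — fixpoint
  FIRST(S)={b,c}  FIRST(A)={b}

FOLLOW iteration:
initialize: $ ∈ FOLLOW(S)
round 1:
  S→c A: FOLLOW(A) ⊇ FOLLOW(S) ⊇ {$}; new: +{$}
  S→c S b: FOLLOW(S) ⊇ FIRST(b) = {b}; new: +{b}
  FOLLOW[S]={$,b}  FOLLOW[A]={$}
round 2:
  S→c A: FOLLOW(A) ⊇ FOLLOW(S) ⊇ {$,b}; new: +{b}
  FOLLOW[S]={$,b}  FOLLOW[A]={$,b}
round 3: (no change)
  FOLLOW[S]={$,b}  FOLLOW[A]={$,b}

FOLLOW(S) = ["$", "b"]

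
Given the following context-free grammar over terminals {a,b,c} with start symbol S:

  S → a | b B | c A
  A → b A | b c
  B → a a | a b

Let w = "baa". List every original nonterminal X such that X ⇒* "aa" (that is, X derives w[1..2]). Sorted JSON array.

CNF form of G:
  S -> T0 B | T1 A | a
  A -> T0 A | T0 T1
  B -> T2 T0 | T2 T2
  T0 -> b
  T1 -> c
  T2 -> a

CYK fill, restricted to cells inside w[1..2]:
  [1..1]={S,T2}  "a"  orig:{S}
  [2..2]={S,T2}  "a"  orig:{S}
  [1..2]={B}  "aa"

Original NTs in T[1,2] deriving "aa": ["B"]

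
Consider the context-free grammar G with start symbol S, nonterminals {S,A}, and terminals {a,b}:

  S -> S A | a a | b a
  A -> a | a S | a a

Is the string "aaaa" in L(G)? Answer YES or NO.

CNF form of G:
  S -> S A | T0 T0 | T1 T0
  A -> T0 S | T0 T0 | a
  T0 -> a
  T1 -> b

Fill CYK table bottom-up:
  [0..0]={A,T0}  "a"  orig:{A}
  [1..1]={A,T0}  "a"  orig:{A}
  [2..2]={A,T0}  "a"  orig:{A}
  [3..3]={A,T0}  "a"  orig:{A}
  [0..1]={A,S}  "aa"
  [1..2]={A,S}  "aa"
  [2..3]={A,S}  "aa"
  [0..2]={A,S}  "aaa"
  [1..3]={A,S}  "aaa"
  [0..3]={A,S}  "aaaa"

S ∈ T[0,3] ⇒ YES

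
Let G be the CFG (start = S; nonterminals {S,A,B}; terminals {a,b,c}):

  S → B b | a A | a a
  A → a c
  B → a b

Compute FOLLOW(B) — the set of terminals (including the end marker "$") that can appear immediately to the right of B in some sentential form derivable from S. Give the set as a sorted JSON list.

FIRST iteration:
pass 1:
  A via A→a c: +{a}
  B via B→a b: +{a}
  S via S→B b: +{a}
  FIRST[S]={a}  FIRST[A]={a}  FIRST[B]={a}
pass 2: done
  FIRST[S]={a}  FIRST[A]={a}  FIRST[B]={a}

FOLLOW sets:
FOLLOW(S) := {$}
pass 1:
  S→B b: FOLLOW(B) ⊇ FIRST(b) = {b}; new: +{b}
  S→a A: FOLLOW(A) ⊇ FOLLOW(S) ⊇ {$}; new: +{$}
  FOLLOW[S]={$}  FOLLOW[A]={$}  FOLLOW[B]={b}
pass 2: — fixpoint
  FOLLOW[S]={$}  FOLLOW[A]={$}  FOLLOW[B]={b}

FOLLOW(B) = ["b"]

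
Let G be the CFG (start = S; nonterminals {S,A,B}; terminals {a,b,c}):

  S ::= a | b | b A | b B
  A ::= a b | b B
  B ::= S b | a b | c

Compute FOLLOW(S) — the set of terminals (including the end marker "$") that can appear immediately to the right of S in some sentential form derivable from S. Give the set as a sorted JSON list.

Compute FIRST by fixpoint:
round 1:
  A via A→a b: +{a}
  A via A→b B: +{b}
  B via B→a b: +{a}
  B via B→c: +{c}
  S via S→a: +{a}
  S via S→b: +{b}
  FIRST[S]={a,b}  FIRST[A]={a,b}  FIRST[B]={a,c}
round 2:
  B via B→S b: +{b}
  FIRST[S]={a,b}  FIRST[A]={a,b}  FIRST[B]={a,b,c}
round 3: (stable)
  FIRST[S]={a,b}  FIRST[A]={a,b}  FIRST[B]={a,b,c}

Compute FOLLOW by fixpoint:
seed FOLLOW(S) with $
pass 1:
  B→S b: FOLLOW(S) ⊇ FIRST(b) = {b}; new: +{b}
  S→b A: FOLLOW(A) ⊇ FOLLOW(S) ⊇ {$,b}; new: +{$,b}
  S→b B: FOLLOW(B) ⊇ FOLLOW(S) ⊇ {$,b}; new: +{$,b}
  FOLLOW(S)={$,b}  FOLLOW(A)={$,b}  FOLLOW(B)={$,b}
pass 2: — fixpoint
  FOLLOW(S)={$,b}  FOLLOW(A)={$,b}  FOLLOW(B)={$,b}

FOLLOW(S) = ["$", "b"]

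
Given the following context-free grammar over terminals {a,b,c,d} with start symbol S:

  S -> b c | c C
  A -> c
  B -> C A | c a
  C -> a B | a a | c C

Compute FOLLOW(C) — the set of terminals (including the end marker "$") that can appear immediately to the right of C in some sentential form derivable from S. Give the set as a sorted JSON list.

Compute FIRST by fixpoint:
pass 1:
  A via A→c: +{c}
  B via B→c a: +{c}
  C via C→a B: +{a}
  C via C→c C: +{c}
  S via S→b c: +{b}
  S via S→c C: +{c}
  FIRST(S)={b,c}  FIRST(A)={c}  FIRST(B)={c}  FIRST(C)={a,c}
pass 2:
  B via B→C A: +{a}
  FIRST(S)={b,c}  FIRST(A)={c}  FIRST(B)={a,c}  FIRST(C)={a,c}
pass 3: done
  FIRST(S)={b,c}  FIRST(A)={c}  FIRST(B)={a,c}  FIRST(C)={a,c}

Compute FOLLOW by fixpoint:
FOLLOW(S) := {$}
round 1:
  B→C A: FOLLOW(C) ⊇ FIRST(A) = {c}; new: +{c}
  C→a B: FOLLOW(B) ⊇ FOLLOW(C) ⊇ {c}; new: +{c}
  S→c C: FOLLOW(C) ⊇ FOLLOW(S) ⊇ {$}; new: +{$}
  FOLLOW(S)={$}  FOLLOW(A)={}  FOLLOW(B)={c}  FOLLOW(C)={$,c}
round 2:
  B→C A: FOLLOW(A) ⊇ FOLLOW(B) ⊇ {c}; new: +{c}
  C→a B: FOLLOW(B) ⊇ FOLLOW(C) ⊇ {$,c}; new: +{$}
  FOLLOW(S)={$}  FOLLOW(A)={c}  FOLLOW(B)={$,c}  FOLLOW(C)={$,c}
round 3:
  B→C A: FOLLOW(A) ⊇ FOLLOW(B) ⊇ {$,c}; new: +{$}
  FOLLOW(S)={$}  FOLLOW(A)={$,c}  FOLLOW(B)={$,c}  FOLLOW(C)={$,c}
round 4: — fixpoint
  FOLLOW(S)={$}  FOLLOW(A)={$,c}  FOLLOW(B)={$,c}  FOLLOW(C)={$,c}

FOLLOW(C) = ["$", "c"]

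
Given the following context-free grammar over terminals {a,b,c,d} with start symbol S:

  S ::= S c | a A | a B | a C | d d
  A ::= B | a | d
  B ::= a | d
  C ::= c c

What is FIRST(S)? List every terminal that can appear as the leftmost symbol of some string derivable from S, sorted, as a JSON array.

FIRST iteration:
iter 1:
  A via A→a: +{a}
  A via A→d: +{d}
  B via B→a: +{a}
  B via B→d: +{d}
  C via C→c c: +{c}
  S via S→a A: +{a}
  S via S→d d: +{d}
  FIRST(S)={a,d}  FIRST(A)={a,d}  FIRST(B)={a,d}  FIRST(C)={c}
iter 2: — fixpoint
  FIRST(S)={a,d}  FIRST(A)={a,d}  FIRST(B)={a,d}  FIRST(C)={c}

FIRST(S) = ["a", "d"]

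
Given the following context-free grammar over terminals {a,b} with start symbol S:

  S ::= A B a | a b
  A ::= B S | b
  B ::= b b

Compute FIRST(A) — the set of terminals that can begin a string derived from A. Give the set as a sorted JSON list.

FIRST sets, iterate to fixpoint:
round 1:
  A via A→b: +{b}
  B via B→b b: +{b}
  S via S→A B a: +{b}
  S via S→a b: +{a}
  FIRST[S]={a,b}  FIRST[A]={b}  FIRST[B]={b}
round 2: (stable)
  FIRST[S]={a,b}  FIRST[A]={b}  FIRST[B]={b}

FIRST(A) = ["b"]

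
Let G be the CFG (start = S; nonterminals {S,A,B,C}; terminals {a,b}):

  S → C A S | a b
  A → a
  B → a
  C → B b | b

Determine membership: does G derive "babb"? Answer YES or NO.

CNF form of G:
  S -> C X2 | T1 T0
  A -> a
  B -> a
  C -> B T0 | b
  T0 -> b
  T1 -> a
  X2 -> A S

CYK fill:
  T[0,0] 'b' = {C,T0}  orig:{C}
  T[1,1] 'a' = {A,B,T1}  orig:{A,B}
  T[2,2] 'b' = {C,T0}  orig:{C}
  T[3,3] 'b' = {C,T0}  orig:{C}
  T[0,1] 'ba' = ∅
  T[1,2] 'ab' = {C,S}
  T[2,3] 'bb' = ∅
  T[0,2] 'bab' = ∅
  T[1,3] 'abb' = ∅
  T[0,3] 'babb' = ∅

S ∉ T[0,3] ⇒ NO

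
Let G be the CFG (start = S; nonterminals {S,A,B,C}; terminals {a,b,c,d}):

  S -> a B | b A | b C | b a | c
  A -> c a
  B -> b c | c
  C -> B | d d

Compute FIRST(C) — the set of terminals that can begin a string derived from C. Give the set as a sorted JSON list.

FIRST sets, iterate to fixpoint:
[1]
  A via A→c a: +{c}
  B via B→b c: +{b}
  B via B→c: +{c}
  C via C→B: +{b,c}
  C via C→d d: +{d}
  S via S→a B: +{a}
  S via S→b A: +{b}
  S via S→c: +{c}
  S: {a,b,c}  A: {c}  B: {b,c}  C: {b,c,d}
[2] — fixpoint
  S: {a,b,c}  A: {c}  B: {b,c}  C: {b,c,d}

FIRST(C) = ["b", "c", "d"]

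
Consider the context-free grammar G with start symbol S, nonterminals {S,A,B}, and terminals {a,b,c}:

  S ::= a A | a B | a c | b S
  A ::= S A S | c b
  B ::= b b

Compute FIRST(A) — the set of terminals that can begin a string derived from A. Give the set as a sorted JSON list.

Compute FIRST by fixpoint:
iter 1:
  A via A→c b: +{c}
  B via B→b b: +{b}
  S via S→a A: +{a}
  S via S→b S: +{b}
  S: {a,b}  A: {c}  B: {b}
iter 2:
  A via A→S A S: +{a,b}
  S: {a,b}  A: {a,b,c}  B: {b}
iter 3: — fixpoint
  S: {a,b}  A: {a,b,c}  B: {b}

FIRST(A) = ["a", "b", "c"]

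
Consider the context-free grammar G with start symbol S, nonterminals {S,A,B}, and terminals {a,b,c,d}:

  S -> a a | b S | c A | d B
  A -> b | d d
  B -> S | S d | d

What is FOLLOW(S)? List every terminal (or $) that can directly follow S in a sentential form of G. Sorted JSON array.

FIRST sets, iterate to fixpoint:
[1]
  A via A→b: +{b}
  A via A→d d: +{d}
  B via B→d: +{d}
  S via S→a a: +{a}
  S via S→b S: +{b}
  S via S→c A: +{c}
  S via S→d B: +{d}
  S: {a,b,c,d}  A: {b,d}  B: {d}
[2]
  B via B→S: +{a,b,c}
  S: {a,b,c,d}  A: {b,d}  B: {a,b,c,d}
[3] (stable)
  S: {a,b,c,d}  A: {b,d}  B: {a,b,c,d}

Compute FOLLOW by fixpoint:
FOLLOW(S) := {$}
iter 1:
  B→S d: FOLLOW(S) ⊇ FIRST(d) = {d}; new: +{d}
  S→c A: FOLLOW(A) ⊇ FOLLOW(S) ⊇ {$,d}; new: +{$,d}
  S→d B: FOLLOW(B) ⊇ FOLLOW(S) ⊇ {$,d}; new: +{$,d}
  S: {$,d}  A: {$,d}  B: {$,d}
iter 2: — fixpoint
  S: {$,d}  A: {$,d}  B: {$,d}

FOLLOW(S) = ["$", "d"]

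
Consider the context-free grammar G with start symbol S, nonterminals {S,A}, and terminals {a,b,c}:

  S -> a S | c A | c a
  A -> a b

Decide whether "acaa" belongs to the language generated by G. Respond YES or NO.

Convert to CNF:
  S -> T0 S | T2 A | T2 T0
  A -> T0 T1
  T0 -> a
  T1 -> b
  T2 -> c

Fill CYK table bottom-up:
  [0..0]={T0}  "a"  orig:{}
  [1..1]={T2}  "c"  orig:{}
  [2..2]={T0}  "a"  orig:{}
  [3..3]={T0}  "a"  orig:{}
  [0..1]=∅  "ac"
  [1..2]={S}  "ca"
  [2..3]=∅  "aa"
  [0..2]={S}  "aca"
  [1..3]=∅  "caa"
  [0..3]=∅  "acaa"

S ∉ T[0,3] ⇒ NO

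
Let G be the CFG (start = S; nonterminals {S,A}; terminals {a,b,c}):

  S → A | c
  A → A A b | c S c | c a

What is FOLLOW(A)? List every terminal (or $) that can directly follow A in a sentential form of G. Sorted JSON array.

FIRST iteration:
pass 1:
  A via A→c S c: +{c}
  S via S→A: +{c}
  FIRST(S)={c}  FIRST(A)={c}
pass 2: (stable)
  FIRST(S)={c}  FIRST(A)={c}

FOLLOW sets:
seed FOLLOW(S) with $
round 1:
  A→A A b: FOLLOW(A) ⊇ FIRST(A) = {c}; new: +{c}
  A→A A b: FOLLOW(A) ⊇ FIRST(b) = {b}; new: +{b}
  A→c S c: FOLLOW(S) ⊇ FIRST(c) = {c}; new: +{c}
  S→A: FOLLOW(A) ⊇ FOLLOW(S) ⊇ {$,c}; new: +{$}
  FOLLOW(S)={$,c}  FOLLOW(A)={$,b,c}
round 2: done
  FOLLOW(S)={$,c}  FOLLOW(A)={$,b,c}

FOLLOW(A) = ["$", "b", "c"]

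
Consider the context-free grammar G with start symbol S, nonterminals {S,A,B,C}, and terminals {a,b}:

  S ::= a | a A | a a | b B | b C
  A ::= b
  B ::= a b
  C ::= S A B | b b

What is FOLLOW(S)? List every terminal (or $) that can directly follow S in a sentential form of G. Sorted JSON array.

Compute FIRST by fixpoint:
[1]
  A via A→b: +{b}
  B via B→a b: +{a}
  C via C→b b: +{b}
  S via S→a: +{a}
  S via S→b B: +{b}
  FIRST(S)={a,b}  FIRST(A)={b}  FIRST(B)={a}  FIRST(C)={b}
[2]
  C via C→S A B: +{a}
  FIRST(S)={a,b}  FIRST(A)={b}  FIRST(B)={a}  FIRST(C)={a,b}
[3] (no change)
  FIRST(S)={a,b}  FIRST(A)={b}  FIRST(B)={a}  FIRST(C)={a,b}

FOLLOW iteration:
seed FOLLOW(S) with $
[1]
  C→S A B: FOLLOW(S) ⊇ FIRST(A) = {b}; new: +{b}
  C→S A B: FOLLOW(A) ⊇ FIRST(B) = {a}; new: +{a}
  S→a A: FOLLOW(A) ⊇ FOLLOW(S) ⊇ {$,b}; new: +{$,b}
  S→b B: FOLLOW(B) ⊇ FOLLOW(S) ⊇ {$,b}; new: +{$,b}
  S→b C: FOLLOW(C) ⊇ FOLLOW(S) ⊇ {$,b}; new: +{$,b}
  S: {$,b}  A: {$,a,b}  B: {$,b}  C: {$,b}
[2] (no change)
  S: {$,b}  A: {$,a,b}  B: {$,b}  C: {$,b}

FOLLOW(S) = ["$", "b"]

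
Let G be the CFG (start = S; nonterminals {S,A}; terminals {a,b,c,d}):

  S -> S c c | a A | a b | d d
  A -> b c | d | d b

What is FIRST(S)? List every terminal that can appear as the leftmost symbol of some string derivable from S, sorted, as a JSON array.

FIRST iteration:
round 1:
  A via A→b c: +{b}
  A via A→d: +{d}
  S via S→a A: +{a}
  S via S→d d: +{d}
  FIRST(S)={a,d}  FIRST(A)={b,d}
round 2: done
  FIRST(S)={a,d}  FIRST(A)={b,d}

FIRST(S) = ["a", "d"]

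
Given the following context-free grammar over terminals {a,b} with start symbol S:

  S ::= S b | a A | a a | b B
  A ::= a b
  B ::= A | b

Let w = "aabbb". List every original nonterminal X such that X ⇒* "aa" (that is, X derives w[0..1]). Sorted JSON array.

Convert to CNF:
  S -> S T1 | T0 A | T0 T0 | T1 B
  A -> T0 T1
  B -> T0 T1 | b
  T0 -> a
  T1 -> b

CYK fill (cells [i..j] with 0 ≤ i ≤ j ≤ 1 only):
  T[0,0] 'a' = {T0}  orig:{}
  T[1,1] 'a' = {T0}  orig:{}
  T[0,1] 'aa' = {S}

Original NTs in T[0,1] deriving "aa": ["S"]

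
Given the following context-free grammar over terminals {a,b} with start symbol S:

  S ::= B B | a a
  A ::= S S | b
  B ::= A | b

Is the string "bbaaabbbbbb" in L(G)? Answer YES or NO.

Convert to CNF:
  S -> B B | T0 T0
  A -> S S | b
  B -> S S | b
  T0 -> a

CYK table (by increasing span):
  cell(0,0) b: {A,B}
  cell(1,1) b: {A,B}
  cell(2,2) a: {T0}  orig:{}
  cell(3,3) a: {T0}  orig:{}
  cell(4,4) a: {T0}  orig:{}
  cell(5,5) b: {A,B}
  cell(6,6) b: {A,B}
  cell(7,7) b: {A,B}
  cell(8,8) b: {A,B}
  cell(9,9) b: {A,B}
  cell(10,10) b: {A,B}
  cell(0,1) bb: {S}
  cell(1,2) ba: ∅
  cell(2,3) aa: {S}
  cell(3,4) aa: {S}
  cell(4,5) ab: ∅
  cell(5,6) bb: {S}
  cell(6,7) bb: {S}
  cell(7,8) bb: {S}
  cell(8,9) bb: {S}
  cell(9,10) bb: {S}
  cell(0,2) bba: ∅
  cell(1,3) baa: ∅
  cell(2,4) aaa: ∅
  cell(3,5) aab: ∅
  cell(4,6) abb: ∅
  cell(5,7) bbb: ∅
  cell(6,8) bbb: ∅
  cell(7,9) bbb: ∅
  cell(8,10) bbb: ∅
  cell(0,3) bbaa: {A,B}
  cell(1,4) baaa: ∅
  cell(2,5) aaab: ∅
  cell(3,6) aabb: {A,B}
  cell(4,7) abbb: ∅
  cell(5,8) bbbb: {A,B}
  cell(6,9) bbbb: {A,B}
  cell(7,10) bbbb: {A,B}
  cell(0,4) bbaaa: ∅
  cell(1,5) baaab: ∅
  cell(2,6) aaabb: ∅
  cell(3,7) aabbb: {S}
  cell(4,8) abbbb: ∅
  cell(5,9) bbbbb: {S}
  cell(6,10) bbbbb: {S}
  cell(0,5) bbaaab: ∅
  cell(1,6) baaabb: ∅
  cell(2,7) aaabbb: ∅
  cell(3,8) aabbbb: ∅
  cell(4,9) abbbbb: ∅
  cell(5,10) bbbbbb: ∅
  cell(0,6) bbaaabb: ∅
  cell(1,7) baaabbb: ∅
  cell(2,8) aaabbbb: ∅
  cell(3,9) aabbbbb: {A,B}
  cell(4,10) abbbbbb: ∅
  cell(0,7) bbaaabbb: ∅
  cell(1,8) baaabbbb: ∅
  cell(2,9) aaabbbbb: ∅
  cell(3,10) aabbbbbb: {S}
  cell(0,8) bbaaabbbb: ∅
  cell(1,9) baaabbbbb: ∅
  cell(2,10) aaabbbbbb: ∅
  cell(0,9) bbaaabbbbb: ∅
  cell(1,10) baaabbbbbb: ∅
  cell(0,10) bbaaabbbbbb: ∅

S ∉ T[0,10] ⇒ NO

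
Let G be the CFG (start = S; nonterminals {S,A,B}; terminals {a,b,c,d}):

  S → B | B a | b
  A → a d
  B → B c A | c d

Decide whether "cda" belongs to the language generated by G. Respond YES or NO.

Convert to CNF:
  S -> B T0 | B X4 | T2 T1 | b
  A -> T0 T1
  B -> B X3 | T2 T1
  T0 -> a
  T1 -> d
  T2 -> c
  X3 -> T2 A
  X4 -> T2 A

Fill CYK table bottom-up:
  cell(0,0) c: {T2}  orig:{}
  cell(1,1) d: {T1}  orig:{}
  cell(2,2) a: {T0}  orig:{}
  cell(0,1) cd: {B,S}
  cell(1,2) da: ∅
  cell(0,2) cda: {S}

S ∈ T[0,2] ⇒ YES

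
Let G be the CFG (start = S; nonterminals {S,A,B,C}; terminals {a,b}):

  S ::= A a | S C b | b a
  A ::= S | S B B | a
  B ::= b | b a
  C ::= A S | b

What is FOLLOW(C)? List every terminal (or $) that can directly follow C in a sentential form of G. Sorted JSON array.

Compute FIRST by fixpoint:
pass 1:
  A via A→a: +{a}
  B via B→b: +{b}
  C via C→A S: +{a}
  C via C→b: +{b}
  S via S→A a: +{a}
  S via S→b a: +{b}
  FIRST(S)={a,b}  FIRST(A)={a}  FIRST(B)={b}  FIRST(C)={a,b}
pass 2:
  A via A→S: +{b}
  FIRST(S)={a,b}  FIRST(A)={a,b}  FIRST(B)={b}  FIRST(C)={a,b}
pass 3: (no change)
  FIRST(S)={a,b}  FIRST(A)={a,b}  FIRST(B)={b}  FIRST(C)={a,b}

FOLLOW sets:
FOLLOW(S) := {$}
[1]
  A→S B B: FOLLOW(S) ⊇ FIRST(B) = {b}; new: +{b}
  A→S B B: FOLLOW(B) ⊇ FIRST(B) = {b}; new: +{b}
  C→A S: FOLLOW(A) ⊇ FIRST(S) = {a,b}; new: +{a,b}
  S→S C b: FOLLOW(S) ⊇ FIRST(C) = {a,b}; new: +{a}
  S→S C b: FOLLOW(C) ⊇ FIRST(b) = {b}; new: +{b}
  FOLLOW[S]={$,a,b}  FOLLOW[A]={a,b}  FOLLOW[B]={b}  FOLLOW[C]={b}
[2]
  A→S B B: FOLLOW(B) ⊇ FOLLOW(A) ⊇ {a,b}; new: +{a}
  FOLLOW[S]={$,a,b}  FOLLOW[A]={a,b}  FOLLOW[B]={a,b}  FOLLOW[C]={b}
[3] — fixpoint
  FOLLOW[S]={$,a,b}  FOLLOW[A]={a,b}  FOLLOW[B]={a,b}  FOLLOW[C]={b}

FOLLOW(C) = ["b"]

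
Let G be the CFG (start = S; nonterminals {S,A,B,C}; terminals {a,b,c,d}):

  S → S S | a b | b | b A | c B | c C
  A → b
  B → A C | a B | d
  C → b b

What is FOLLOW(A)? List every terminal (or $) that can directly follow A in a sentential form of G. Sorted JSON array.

Compute FIRST by fixpoint:
round 1:
  A via A→b: +{b}
  B via B→A C: +{b}
  B via B→a B: +{a}
  B via B→d: +{d}
  C via C→b b: +{b}
  S via S→a b: +{a}
  S via S→b: +{b}
  S via S→c B: +{c}
  FIRST[S]={a,b,c}  FIRST[A]={b}  FIRST[B]={a,b,d}  FIRST[C]={b}
round 2: (no change)
  FIRST[S]={a,b,c}  FIRST[A]={b}  FIRST[B]={a,b,d}  FIRST[C]={b}

Compute FOLLOW by fixpoint:
seed FOLLOW(S) with $
round 1:
  B→A C: FOLLOW(A) ⊇ FIRST(C) = {b}; new: +{b}
  S→S S: FOLLOW(S) ⊇ FIRST(S) = {a,b,c}; new: +{a,b,c}
  S→b A: FOLLOW(A) ⊇ FOLLOW(S) ⊇ {$,a,b,c}; new: +{$,a,c}
  S→c B: FOLLOW(B) ⊇ FOLLOW(S) ⊇ {$,a,b,c}; new: +{$,a,b,c}
  S→c C: FOLLOW(C) ⊇ FOLLOW(S) ⊇ {$,a,b,c}; new: +{$,a,b,c}
  FOLLOW[S]={$,a,b,c}  FOLLOW[A]={$,a,b,c}  FOLLOW[B]={$,a,b,c}  FOLLOW[C]={$,a,b,c}
round 2: (no change)
  FOLLOW[S]={$,a,b,c}  FOLLOW[A]={$,a,b,c}  FOLLOW[B]={$,a,b,c}  FOLLOW[C]={$,a,b,c}

FOLLOW(A) = ["$", "a", "b", "c"]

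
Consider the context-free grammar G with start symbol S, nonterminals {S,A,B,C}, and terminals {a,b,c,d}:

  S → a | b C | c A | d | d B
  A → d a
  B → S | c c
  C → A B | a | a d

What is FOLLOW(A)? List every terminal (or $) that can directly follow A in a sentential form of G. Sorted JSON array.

FIRST sets, iterate to fixpoint:
round 1:
  A via A→d a: +{d}
  B via B→c c: +{c}
  C via C→A B: +{d}
  C via C→a: +{a}
  S via S→a: +{a}
  S via S→b C: +{b}
  S via S→c A: +{c}
  S via S→d: +{d}
  S: {a,b,c,d}  A: {d}  B: {c}  C: {a,d}
round 2:
  B via B→S: +{a,b,d}
  S: {a,b,c,d}  A: {d}  B: {a,b,c,d}  C: {a,d}
round 3: (stable)
  S: {a,b,c,d}  A: {d}  B: {a,b,c,d}  C: {a,d}

FOLLOW sets:
FOLLOW(S) := {$}
[1]
  C→A B: FOLLOW(A) ⊇ FIRST(B) = {a,b,c,d}; new: +{a,b,c,d}
  S→b C: FOLLOW(C) ⊇ FOLLOW(S) ⊇ {$}; new: +{$}
  S→c A: FOLLOW(A) ⊇ FOLLOW(S) ⊇ {$}; new: +{$}
  S→d B: FOLLOW(B) ⊇ FOLLOW(S) ⊇ {$}; new: +{$}
  FOLLOW(S)={$}  FOLLOW(A)={$,a,b,c,d}  FOLLOW(B)={$}  FOLLOW(C)={$}
[2] (no change)
  FOLLOW(S)={$}  FOLLOW(A)={$,a,b,c,d}  FOLLOW(B)={$}  FOLLOW(C)={$}

FOLLOW(A) = ["$", "a", "b", "c", "d"]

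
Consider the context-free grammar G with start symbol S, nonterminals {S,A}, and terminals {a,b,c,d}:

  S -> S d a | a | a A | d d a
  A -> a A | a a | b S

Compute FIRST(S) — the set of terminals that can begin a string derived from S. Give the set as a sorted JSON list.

Compute FIRST by fixpoint:
iter 1:
  A via A→a A: +{a}
  A via A→b S: +{b}
  S via S→a: +{a}
  S via S→d d a: +{d}
  FIRST[S]={a,d}  FIRST[A]={a,b}
iter 2: (stable)
  FIRST[S]={a,d}  FIRST[A]={a,b}

FIRST(S) = ["a", "d"]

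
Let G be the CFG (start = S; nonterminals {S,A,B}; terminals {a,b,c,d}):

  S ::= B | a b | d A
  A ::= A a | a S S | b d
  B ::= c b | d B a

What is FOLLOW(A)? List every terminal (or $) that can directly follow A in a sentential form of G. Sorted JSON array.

Compute FIRST by fixpoint:
iter 1:
  A via A→a S S: +{a}
  A via A→b d: +{b}
  B via B→c b: +{c}
  B via B→d B a: +{d}
  S via S→B: +{c,d}
  S via S→a b: +{a}
  FIRST(S)={a,c,d}  FIRST(A)={a,b}  FIRST(B)={c,d}
iter 2: (no change)
  FIRST(S)={a,c,d}  FIRST(A)={a,b}  FIRST(B)={c,d}

FOLLOW sets:
FOLLOW(S) := {$}
iter 1:
  A→A a: FOLLOW(A) ⊇ FIRST(a) = {a}; new: +{a}
  A→a S S: FOLLOW(S) ⊇ FIRST(S) = {a,c,d}; new: +{a,c,d}
  B→d B a: FOLLOW(B) ⊇ FIRST(a) = {a}; new: +{a}
  S→B: FOLLOW(B) ⊇ FOLLOW(S) ⊇ {$,a,c,d}; new: +{$,c,d}
  S→d A: FOLLOW(A) ⊇ FOLLOW(S) ⊇ {$,a,c,d}; new: +{$,c,d}
  FOLLOW[S]={$,a,c,d}  FOLLOW[A]={$,a,c,d}  FOLLOW[B]={$,a,c,d}
iter 2: done
  FOLLOW[S]={$,a,c,d}  FOLLOW[A]={$,a,c,d}  FOLLOW[B]={$,a,c,d}

FOLLOW(A) = ["$", "a", "c", "d"]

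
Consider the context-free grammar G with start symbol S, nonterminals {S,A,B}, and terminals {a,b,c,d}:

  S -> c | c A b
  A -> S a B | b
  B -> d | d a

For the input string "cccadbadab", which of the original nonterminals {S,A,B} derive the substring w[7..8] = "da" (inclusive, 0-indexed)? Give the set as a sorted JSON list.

CNF form of G:
  S -> T2 X5 | c
  A -> S X4 | b
  B -> T1 T0 | d
  T0 -> a
  T1 -> d
  T2 -> c
  T3 -> b
  X4 -> T0 B
  X5 -> A T3

Fill CYK table bottom-up — only the sub-triangle for w[7..8]:
  T[7,7] 'd' = {B,T1}  orig:{B}
  T[8,8] 'a' = {T0}  orig:{}
  T[7,8] 'da' = {B}

Original NTs in T[7,8] deriving "da": ["B"]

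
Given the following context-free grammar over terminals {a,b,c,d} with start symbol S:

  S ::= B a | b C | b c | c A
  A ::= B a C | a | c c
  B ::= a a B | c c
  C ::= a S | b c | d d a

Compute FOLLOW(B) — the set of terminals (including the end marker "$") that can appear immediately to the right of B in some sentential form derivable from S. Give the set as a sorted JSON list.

Compute FIRST by fixpoint:
[1]
  A via A→a: +{a}
  A via A→c c: +{c}
  B via B→a a B: +{a}
  B via B→c c: +{c}
  C via C→a S: +{a}
  C via C→b c: +{b}
  C via C→d d a: +{d}
  S via S→B a: +{a,c}
  S via S→b C: +{b}
  FIRST(S)={a,b,c}  FIRST(A)={a,c}  FIRST(B)={a,c}  FIRST(C)={a,b,d}
[2] (no change)
  FIRST(S)={a,b,c}  FIRST(A)={a,c}  FIRST(B)={a,c}  FIRST(C)={a,b,d}

FOLLOW sets:
initialize: $ ∈ FOLLOW(S)
pass 1:
  A→B a C: FOLLOW(B) ⊇ FIRST(a) = {a}; new: +{a}
  S→b C: FOLLOW(C) ⊇ FOLLOW(S) ⊇ {$}; new: +{$}
  S→c A: FOLLOW(A) ⊇ FOLLOW(S) ⊇ {$}; new: +{$}
  FOLLOW[S]={$}  FOLLOW[A]={$}  FOLLOW[B]={a}  FOLLOW[C]={$}
pass 2: — fixpoint
  FOLLOW[S]={$}  FOLLOW[A]={$}  FOLLOW[B]={a}  FOLLOW[C]={$}

FOLLOW(B) = ["a"]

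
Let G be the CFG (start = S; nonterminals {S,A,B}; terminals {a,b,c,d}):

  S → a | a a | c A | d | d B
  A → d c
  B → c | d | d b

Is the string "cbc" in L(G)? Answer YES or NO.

CNF form of G:
  S -> T0 B | T1 A | T3 T3 | a | d
  A -> T0 T1
  B -> T0 T2 | c | d
  T0 -> d
  T1 -> c
  T2 -> b
  T3 -> a

CYK fill:
  cell(0,0) c: {B,T1}  orig:{B}
  cell(1,1) b: {T2}  orig:{}
  cell(2,2) c: {B,T1}  orig:{B}
  cell(0,1) cb: ∅
  cell(1,2) bc: ∅
  cell(0,2) cbc: ∅

S ∉ T[0,2] ⇒ NO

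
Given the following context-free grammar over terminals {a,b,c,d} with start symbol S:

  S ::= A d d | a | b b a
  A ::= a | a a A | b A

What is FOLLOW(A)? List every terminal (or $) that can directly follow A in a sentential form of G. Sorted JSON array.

FIRST iteration:
round 1:
  A via A→a: +{a}
  A via A→b A: +{b}
  S via S→A d d: +{a,b}
  S: {a,b}  A: {a,b}
round 2: (no change)
  S: {a,b}  A: {a,b}

FOLLOW iteration:
seed FOLLOW(S) with $
[1]
  S→A d d: FOLLOW(A) ⊇ FIRST(d) = {d}; new: +{d}
  FOLLOW[S]={$}  FOLLOW[A]={d}
[2] (no change)
  FOLLOW[S]={$}  FOLLOW[A]={d}

FOLLOW(A) = ["d"]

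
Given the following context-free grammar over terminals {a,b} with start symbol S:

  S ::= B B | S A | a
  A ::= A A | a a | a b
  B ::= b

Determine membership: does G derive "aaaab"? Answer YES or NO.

Convert to CNF:
  S -> B B | S A | a
  A -> A A | T0 T0 | T0 T1
  B -> b
  T0 -> a
  T1 -> b

Fill CYK table bottom-up:
  T[0,0] 'a' = {S,T0}  orig:{S}
  T[1,1] 'a' = {S,T0}  orig:{S}
  T[2,2] 'a' = {S,T0}  orig:{S}
  T[3,3] 'a' = {S,T0}  orig:{S}
  T[4,4] 'b' = {B,T1}  orig:{B}
  T[0,1] 'aa' = {A}
  T[1,2] 'aa' = {A}
  T[2,3] 'aa' = {A}
  T[3,4] 'ab' = {A}
  T[0,2] 'aaa' = {S}
  T[1,3] 'aaa' = {S}
  T[2,4] 'aab' = {S}
  T[0,3] 'aaaa' = {A}
  T[1,4] 'aaab' = {A}
  T[0,4] 'aaaab' = {S}

S ∈ T[0,4] ⇒ YES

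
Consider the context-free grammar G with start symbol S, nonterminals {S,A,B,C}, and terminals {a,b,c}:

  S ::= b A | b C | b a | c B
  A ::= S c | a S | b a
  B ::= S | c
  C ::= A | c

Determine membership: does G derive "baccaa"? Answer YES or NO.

Convert to CNF:
  S -> T0 B | T2 A | T2 C | T2 T1
  A -> S T0 | T1 S | T2 T1
  B -> T0 B | T2 A | T2 C | T2 T1 | c
  C -> S T0 | T1 S | T2 T1 | c
  T0 -> c
  T1 -> a
  T2 -> b

CYK table (by increasing span):
  T[0,0] 'b' = {T2}  orig:{}
  T[1,1] 'a' = {T1}  orig:{}
  T[2,2] 'c' = {B,C,T0}  orig:{B,C}
  T[3,3] 'c' = {B,C,T0}  orig:{B,C}
  T[4,4] 'a' = {T1}  orig:{}
  T[5,5] 'a' = {T1}  orig:{}
  T[0,1] 'ba' = {A,B,C,S}
  T[1,2] 'ac' = ∅
  T[2,3] 'cc' = {B,S}
  T[3,4] 'ca' = ∅
  T[4,5] 'aa' = ∅
  T[0,2] 'bac' = {A,C}
  T[1,3] 'acc' = {A,C}
  T[2,4] 'cca' = ∅
  T[3,5] 'caa' = ∅
  T[0,3] 'bacc' = {B,S}
  T[1,4] 'acca' = ∅
  T[2,5] 'ccaa' = ∅
  T[0,4] 'bacca' = ∅
  T[1,5] 'accaa' = ∅
  T[0,5] 'baccaa' = ∅

S ∉ T[0,5] ⇒ NO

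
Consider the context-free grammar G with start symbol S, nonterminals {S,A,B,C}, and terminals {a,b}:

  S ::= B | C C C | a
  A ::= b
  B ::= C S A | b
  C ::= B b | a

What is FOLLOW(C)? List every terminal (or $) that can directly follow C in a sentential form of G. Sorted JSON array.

FIRST iteration:
pass 1:
  A via A→b: +{b}
  B via B→b: +{b}
  C via C→B b: +{b}
  C via C→a: +{a}
  S via S→B: +{b}
  S via S→C C C: +{a}
  S: {a,b}  A: {b}  B: {b}  C: {a,b}
pass 2:
  B via B→C S A: +{a}
  S: {a,b}  A: {b}  B: {a,b}  C: {a,b}
pass 3: done
  S: {a,b}  A: {b}  B: {a,b}  C: {a,b}

FOLLOW sets:
initialize: $ ∈ FOLLOW(S)
pass 1:
  B→C S A: FOLLOW(C) ⊇ FIRST(S) = {a,b}; new: +{a,b}
  B→C S A: FOLLOW(S) ⊇ FIRST(A) = {b}; new: +{b}
  C→B b: FOLLOW(B) ⊇ FIRST(b) = {b}; new: +{b}
  S→B: FOLLOW(B) ⊇ FOLLOW(S) ⊇ {$,b}; new: +{$}
  S→C C C: FOLLOW(C) ⊇ FOLLOW(S) ⊇ {$,b}; new: +{$}
  FOLLOW(S)={$,b}  FOLLOW(A)={}  FOLLOW(B)={$,b}  FOLLOW(C)={$,a,b}
pass 2:
  B→C S A: FOLLOW(A) ⊇ FOLLOW(B) ⊇ {$,b}; new: +{$,b}
  FOLLOW(S)={$,b}  FOLLOW(A)={$,b}  FOLLOW(B)={$,b}  FOLLOW(C)={$,a,b}
pass 3: done
  FOLLOW(S)={$,b}  FOLLOW(A)={$,b}  FOLLOW(B)={$,b}  FOLLOW(C)={$,a,b}

FOLLOW(C) = ["$", "a", "b"]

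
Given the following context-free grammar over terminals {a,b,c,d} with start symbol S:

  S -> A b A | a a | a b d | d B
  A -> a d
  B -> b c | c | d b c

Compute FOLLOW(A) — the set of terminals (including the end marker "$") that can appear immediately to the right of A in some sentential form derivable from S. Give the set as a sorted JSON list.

Compute FIRST by fixpoint:
pass 1:
  A via A→a d: +{a}
  B via B→b c: +{b}
  B via B→c: +{c}
  B via B→d b c: +{d}
  S via S→A b A: +{a}
  S via S→d B: +{d}
  FIRST[S]={a,d}  FIRST[A]={a}  FIRST[B]={b,c,d}
pass 2: done
  FIRST[S]={a,d}  FIRST[A]={a}  FIRST[B]={b,c,d}

Compute FOLLOW by fixpoint:
initialize: $ ∈ FOLLOW(S)
round 1:
  S→A b A: FOLLOW(A) ⊇ FIRST(b) = {b}; new: +{b}
  S→A b A: FOLLOW(A) ⊇ FOLLOW(S) ⊇ {$}; new: +{$}
  S→d B: FOLLOW(B) ⊇ FOLLOW(S) ⊇ {$}; new: +{$}
  FOLLOW[S]={$}  FOLLOW[A]={$,b}  FOLLOW[B]={$}
round 2: (stable)
  FOLLOW[S]={$}  FOLLOW[A]={$,b}  FOLLOW[B]={$}

FOLLOW(A) = ["$", "b"]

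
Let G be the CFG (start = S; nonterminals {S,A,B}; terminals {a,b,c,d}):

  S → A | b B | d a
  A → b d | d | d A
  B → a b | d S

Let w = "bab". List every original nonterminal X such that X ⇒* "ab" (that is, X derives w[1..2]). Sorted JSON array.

Convert to CNF:
  S -> T0 B | T0 T1 | T1 A | T1 T2 | d
  A -> T0 T1 | T1 A | d
  B -> T1 S | T2 T0
  T0 -> b
  T1 -> d
  T2 -> a

CYK fill — only the sub-triangle for w[1..2]:
  cell(1,1) a: {T2}  orig:{}
  cell(2,2) b: {T0}  orig:{}
  cell(1,2) ab: {B}

Original NTs in T[1,2] deriving "ab": ["B"]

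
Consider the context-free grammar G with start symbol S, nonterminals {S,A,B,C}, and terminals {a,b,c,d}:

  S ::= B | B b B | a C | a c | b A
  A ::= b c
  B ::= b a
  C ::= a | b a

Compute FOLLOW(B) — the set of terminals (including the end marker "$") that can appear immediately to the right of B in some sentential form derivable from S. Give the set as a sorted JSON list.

Compute FIRST by fixpoint:
iter 1:
  A via A→b c: +{b}
  B via B→b a: +{b}
  C via C→a: +{a}
  C via C→b a: +{b}
  S via S→B: +{b}
  S via S→a C: +{a}
  S: {a,b}  A: {b}  B: {b}  C: {a,b}
iter 2: (no change)
  S: {a,b}  A: {b}  B: {b}  C: {a,b}

Compute FOLLOW by fixpoint:
initialize: $ ∈ FOLLOW(S)
pass 1:
  S→B: FOLLOW(B) ⊇ FOLLOW(S) ⊇ {$}; new: +{$}
  S→B b B: FOLLOW(B) ⊇ FIRST(b) = {b}; new: +{b}
  S→a C: FOLLOW(C) ⊇ FOLLOW(S) ⊇ {$}; new: +{$}
  S→b A: FOLLOW(A) ⊇ FOLLOW(S) ⊇ {$}; new: +{$}
  FOLLOW[S]={$}  FOLLOW[A]={$}  FOLLOW[B]={$,b}  FOLLOW[C]={$}
pass 2: (stable)
  FOLLOW[S]={$}  FOLLOW[A]={$}  FOLLOW[B]={$,b}  FOLLOW[C]={$}

FOLLOW(B) = ["$", "b"]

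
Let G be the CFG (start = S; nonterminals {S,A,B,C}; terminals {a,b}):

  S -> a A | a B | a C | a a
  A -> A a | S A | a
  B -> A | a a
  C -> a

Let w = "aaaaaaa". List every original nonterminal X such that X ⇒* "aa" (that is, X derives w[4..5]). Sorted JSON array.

CNF form of G:
  S -> T0 A | T0 B | T0 C | T0 T0
  A -> A T0 | S A | a
  B -> A T0 | S A | T0 T0 | a
  C -> a
  T0 -> a

CYK fill — only the sub-triangle for w[4..5]:
  cell(4,4) a: {A,B,C,T0}  orig:{A,B,C}
  cell(5,5) a: {A,B,C,T0}  orig:{A,B,C}
  cell(4,5) aa: {A,B,S}

Original NTs in T[4,5] deriving "aa": ["A", "B", "S"]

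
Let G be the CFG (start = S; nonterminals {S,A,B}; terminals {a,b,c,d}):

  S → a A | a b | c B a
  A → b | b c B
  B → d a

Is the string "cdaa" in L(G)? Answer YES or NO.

CNF form of G:
  S -> T1 X5 | T3 A | T3 T0
  A -> T0 X4 | b
  B -> T2 T3
  T0 -> b
  T1 -> c
  T2 -> d
  T3 -> a
  X4 -> T1 B
  X5 -> B T3

Fill CYK table bottom-up:
  cell(0,0) c: {T1}  orig:{}
  cell(1,1) d: {T2}  orig:{}
  cell(2,2) a: {T3}  orig:{}
  cell(3,3) a: {T3}  orig:{}
  cell(0,1) cd: ∅
  cell(1,2) da: {B}
  cell(2,3) aa: ∅
  cell(0,2) cda: {X4}  orig:{}
  cell(1,3) daa: {X5}  orig:{}
  cell(0,3) cdaa: {S}

S ∈ T[0,3] ⇒ YES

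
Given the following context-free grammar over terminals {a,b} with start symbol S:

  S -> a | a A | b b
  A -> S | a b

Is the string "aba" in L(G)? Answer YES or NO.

Convert to CNF:
  S -> T0 A | T1 T1 | a
  A -> T0 A | T0 T1 | T1 T1 | a
  T0 -> a
  T1 -> b

CYK fill:
  [0..0]={A,S,T0}  "a"  orig:{A,S}
  [1..1]={T1}  "b"  orig:{}
  [2..2]={A,S,T0}  "a"  orig:{A,S}
  [0..1]={A}  "ab"
  [1..2]=∅  "ba"
  [0..2]=∅  "aba"

S ∉ T[0,2] ⇒ NO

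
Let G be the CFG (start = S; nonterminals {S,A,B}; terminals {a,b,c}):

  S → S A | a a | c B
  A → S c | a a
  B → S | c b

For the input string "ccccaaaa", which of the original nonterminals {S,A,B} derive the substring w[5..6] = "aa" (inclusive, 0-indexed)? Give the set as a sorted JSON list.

Convert to CNF:
  S -> S A | T0 B | T1 T1
  A -> S T0 | T1 T1
  B -> S A | T0 B | T0 T2 | T1 T1
  T0 -> c
  T1 -> a
  T2 -> b

CYK table (by increasing span) (cells [i..j] with 5 ≤ i ≤ j ≤ 6 only):
  [5..5]={T1}  "a"  orig:{}
  [6..6]={T1}  "a"  orig:{}
  [5..6]={A,B,S}  "aa"

Original NTs in T[5,6] deriving "aa": ["A", "B", "S"]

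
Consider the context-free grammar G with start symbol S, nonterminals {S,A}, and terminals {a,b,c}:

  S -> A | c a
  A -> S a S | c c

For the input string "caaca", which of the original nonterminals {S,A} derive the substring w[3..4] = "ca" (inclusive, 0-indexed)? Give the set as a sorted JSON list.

CNF form of G:
  S -> S X3 | T1 T0 | T1 T1
  A -> S X2 | T1 T1
  T0 -> a
  T1 -> c
  X2 -> T0 S
  X3 -> T0 S

CYK fill (cells [i..j] with 3 ≤ i ≤ j ≤ 4 only):
  [3..3]={T1}  "c"  orig:{}
  [4..4]={T0}  "a"  orig:{}
  [3..4]={S}  "ca"

Original NTs in T[3,4] deriving "ca": ["S"]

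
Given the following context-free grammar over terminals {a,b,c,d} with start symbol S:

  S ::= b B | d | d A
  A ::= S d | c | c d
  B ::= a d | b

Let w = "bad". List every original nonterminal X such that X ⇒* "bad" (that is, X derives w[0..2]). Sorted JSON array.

Convert to CNF:
  S -> T0 A | T3 B | d
  A -> S T0 | T1 T0 | c
  B -> T2 T0 | b
  T0 -> d
  T1 -> c
  T2 -> a
  T3 -> b

CYK fill (cells [i..j] with 0 ≤ i ≤ j ≤ 2 only):
  cell(0,0) b: {B,T3}  orig:{B}
  cell(1,1) a: {T2}  orig:{}
  cell(2,2) d: {S,T0}  orig:{S}
  cell(0,1) ba: ∅
  cell(1,2) ad: {B}
  cell(0,2) bad: {S}

Original NTs in T[0,2] deriving "bad": ["S"]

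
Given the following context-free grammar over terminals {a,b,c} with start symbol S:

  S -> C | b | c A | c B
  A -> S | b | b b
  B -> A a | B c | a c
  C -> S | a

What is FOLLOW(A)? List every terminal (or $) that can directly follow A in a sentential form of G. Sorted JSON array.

Compute FIRST by fixpoint:
[1]
  A via A→b: +{b}
  B via B→A a: +{b}
  B via B→a c: +{a}
  C via C→a: +{a}
  S via S→C: +{a}
  S via S→b: +{b}
  S via S→c A: +{c}
  FIRST[S]={a,b,c}  FIRST[A]={b}  FIRST[B]={a,b}  FIRST[C]={a}
[2]
  A via A→S: +{a,c}
  B via B→A a: +{c}
  C via C→S: +{b,c}
  FIRST[S]={a,b,c}  FIRST[A]={a,b,c}  FIRST[B]={a,b,c}  FIRST[C]={a,b,c}
[3] (no change)
  FIRST[S]={a,b,c}  FIRST[A]={a,b,c}  FIRST[B]={a,b,c}  FIRST[C]={a,b,c}

FOLLOW sets:
seed FOLLOW(S) with $
pass 1:
  B→A a: FOLLOW(A) ⊇ FIRST(a) = {a}; new: +{a}
  B→B c: FOLLOW(B) ⊇ FIRST(c) = {c}; new: +{c}
  S→C: FOLLOW(C) ⊇ FOLLOW(S) ⊇ {$}; new: +{$}
  S→c A: FOLLOW(A) ⊇ FOLLOW(S) ⊇ {$}; new: +{$}
  S→c B: FOLLOW(B) ⊇ FOLLOW(S) ⊇ {$}; new: +{$}
  FOLLOW[S]={$}  FOLLOW[A]={$,a}  FOLLOW[B]={$,c}  FOLLOW[C]={$}
pass 2:
  A→S: FOLLOW(S) ⊇ FOLLOW(A) ⊇ {$,a}; new: +{a}
  S→C: FOLLOW(C) ⊇ FOLLOW(S) ⊇ {$,a}; new: +{a}
  S→c B: FOLLOW(B) ⊇ FOLLOW(S) ⊇ {$,a}; new: +{a}
  FOLLOW[S]={$,a}  FOLLOW[A]={$,a}  FOLLOW[B]={$,a,c}  FOLLOW[C]={$,a}
pass 3: — fixpoint
  FOLLOW[S]={$,a}  FOLLOW[A]={$,a}  FOLLOW[B]={$,a,c}  FOLLOW[C]={$,a}

FOLLOW(A) = ["$", "a"]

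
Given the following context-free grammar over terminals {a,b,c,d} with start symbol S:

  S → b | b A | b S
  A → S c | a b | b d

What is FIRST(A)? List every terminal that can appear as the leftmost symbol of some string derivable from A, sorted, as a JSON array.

FIRST iteration:
pass 1:
  A via A→a b: +{a}
  A via A→b d: +{b}
  S via S→b: +{b}
  FIRST[S]={b}  FIRST[A]={a,b}
pass 2: — fixpoint
  FIRST[S]={b}  FIRST[A]={a,b}

FIRST(A) = ["a", "b"]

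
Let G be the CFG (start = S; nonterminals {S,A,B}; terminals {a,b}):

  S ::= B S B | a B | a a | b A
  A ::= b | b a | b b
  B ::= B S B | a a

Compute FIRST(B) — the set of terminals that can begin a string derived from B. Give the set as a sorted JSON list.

Compute FIRST by fixpoint:
[1]
  A via A→b: +{b}
  B via B→a a: +{a}
  S via S→B S B: +{a}
  S via S→b A: +{b}
  FIRST(S)={a,b}  FIRST(A)={b}  FIRST(B)={a}
[2] — fixpoint
  FIRST(S)={a,b}  FIRST(A)={b}  FIRST(B)={a}

FIRST(B) = ["a"]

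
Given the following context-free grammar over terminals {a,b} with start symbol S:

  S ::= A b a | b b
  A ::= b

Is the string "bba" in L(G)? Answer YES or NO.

Convert to CNF:
  S -> A X2 | T0 T0
  A -> b
  T0 -> b
  T1 -> a
  X2 -> T0 T1

CYK fill:
  T[0,0] 'b' = {A,T0}  orig:{A}
  T[1,1] 'b' = {A,T0}  orig:{A}
  T[2,2] 'a' = {T1}  orig:{}
  T[0,1] 'bb' = {S}
  T[1,2] 'ba' = {X2}  orig:{}
  T[0,2] 'bba' = {S}

S ∈ T[0,2] ⇒ YES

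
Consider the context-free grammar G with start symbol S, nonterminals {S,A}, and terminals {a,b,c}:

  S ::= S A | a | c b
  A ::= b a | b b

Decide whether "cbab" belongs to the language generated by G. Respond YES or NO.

Convert to CNF:
  S -> S A | T2 T0 | a
  A -> T0 T0 | T0 T1
  T0 -> b
  T1 -> a
  T2 -> c

CYK table (by increasing span):
  [0..0]={T2}  "c"  orig:{}
  [1..1]={T0}  "b"  orig:{}
  [2..2]={S,T1}  "a"  orig:{S}
  [3..3]={T0}  "b"  orig:{}
  [0..1]={S}  "cb"
  [1..2]={A}  "ba"
  [2..3]=∅  "ab"
  [0..2]=∅  "cba"
  [1..3]=∅  "bab"
  [0..3]=∅  "cbab"

S ∉ T[0,3] ⇒ NO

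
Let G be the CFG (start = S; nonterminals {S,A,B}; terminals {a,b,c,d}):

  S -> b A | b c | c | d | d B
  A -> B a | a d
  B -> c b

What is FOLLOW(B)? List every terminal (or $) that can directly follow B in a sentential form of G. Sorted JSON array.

FIRST iteration:
[1]
  A via A→a d: +{a}
  B via B→c b: +{c}
  S via S→b A: +{b}
  S via S→c: +{c}
  S via S→d: +{d}
  FIRST(S)={b,c,d}  FIRST(A)={a}  FIRST(B)={c}
[2]
  A via A→B a: +{c}
  FIRST(S)={b,c,d}  FIRST(A)={a,c}  FIRST(B)={c}
[3] done
  FIRST(S)={b,c,d}  FIRST(A)={a,c}  FIRST(B)={c}

FOLLOW iteration:
FOLLOW(S) := {$}
iter 1:
  A→B a: FOLLOW(B) ⊇ FIRST(a) = {a}; new: +{a}
  S→b A: FOLLOW(A) ⊇ FOLLOW(S) ⊇ {$}; new: +{$}
  S→d B: FOLLOW(B) ⊇ FOLLOW(S) ⊇ {$}; new: +{$}
  FOLLOW(S)={$}  FOLLOW(A)={$}  FOLLOW(B)={$,a}
iter 2: (no change)
  FOLLOW(S)={$}  FOLLOW(A)={$}  FOLLOW(B)={$,a}

FOLLOW(B) = ["$", "a"]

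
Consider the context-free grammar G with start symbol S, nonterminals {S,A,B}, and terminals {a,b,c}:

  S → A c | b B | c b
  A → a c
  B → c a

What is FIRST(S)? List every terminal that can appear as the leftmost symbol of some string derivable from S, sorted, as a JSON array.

FIRST sets, iterate to fixpoint:
iter 1:
  A via A→a c: +{a}
  B via B→c a: +{c}
  S via S→A c: +{a}
  S via S→b B: +{b}
  S via S→c b: +{c}
  FIRST[S]={a,b,c}  FIRST[A]={a}  FIRST[B]={c}
iter 2: done
  FIRST[S]={a,b,c}  FIRST[A]={a}  FIRST[B]={c}

FIRST(S) = ["a", "b", "c"]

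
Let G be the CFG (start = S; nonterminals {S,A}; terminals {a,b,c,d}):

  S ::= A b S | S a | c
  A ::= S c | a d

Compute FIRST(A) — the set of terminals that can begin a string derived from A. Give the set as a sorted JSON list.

Compute FIRST by fixpoint:
round 1:
  A via A→a d: +{a}
  S via S→A b S: +{a}
  S via S→c: +{c}
  FIRST[S]={a,c}  FIRST[A]={a}
round 2:
  A via A→S c: +{c}
  FIRST[S]={a,c}  FIRST[A]={a,c}
round 3: (stable)
  FIRST[S]={a,c}  FIRST[A]={a,c}

FIRST(A) = ["a", "c"]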